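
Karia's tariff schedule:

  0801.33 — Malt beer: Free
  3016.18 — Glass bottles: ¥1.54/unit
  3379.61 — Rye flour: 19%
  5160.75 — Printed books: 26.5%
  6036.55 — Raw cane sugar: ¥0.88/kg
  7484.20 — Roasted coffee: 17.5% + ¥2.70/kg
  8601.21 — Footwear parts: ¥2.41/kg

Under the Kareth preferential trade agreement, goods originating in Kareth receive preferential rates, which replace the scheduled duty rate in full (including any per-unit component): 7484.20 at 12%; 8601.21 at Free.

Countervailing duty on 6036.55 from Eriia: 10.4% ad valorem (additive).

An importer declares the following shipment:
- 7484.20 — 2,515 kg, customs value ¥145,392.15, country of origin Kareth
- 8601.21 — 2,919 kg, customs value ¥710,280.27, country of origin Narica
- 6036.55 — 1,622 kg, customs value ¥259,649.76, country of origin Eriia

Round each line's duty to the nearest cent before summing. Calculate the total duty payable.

Line 1 (7484.20, Kareth, 2,515 kg, ¥145,392.15):
Base rate for 7484.20 is 17.5% + ¥2.70/kg.
Origin Kareth qualifies under the Karia–Kareth agreement and 7484.20 is covered: preferential rate 12% applies instead.
Duty = ¥145,392.15 × 12% = ¥17,447.06.
Line 2 (8601.21, Narica, 2,919 kg, ¥710,280.27):
Base rate for 8601.21 is ¥2.41/kg.
8601.21 has an FTA preferential rate, but origin Narica is not Kareth; base rate stands.
Duty = 2,919 × ¥2.41 = ¥7,034.79.
Line 3 (6036.55, Eriia, 1,622 kg, ¥259,649.76):
Base rate for 6036.55 is ¥0.88/kg.
Additional duty on 6036.55 from Eriia: +10.4% ad valorem. Applied ad valorem rate = 10.4%.
Duty = ¥259,649.76 × 10.4% + 1,622 × ¥0.88 = ¥28,430.94.
Total = ¥17,447.06 + ¥7,034.79 + ¥28,430.94 = ¥52,912.79.

¥52,912.79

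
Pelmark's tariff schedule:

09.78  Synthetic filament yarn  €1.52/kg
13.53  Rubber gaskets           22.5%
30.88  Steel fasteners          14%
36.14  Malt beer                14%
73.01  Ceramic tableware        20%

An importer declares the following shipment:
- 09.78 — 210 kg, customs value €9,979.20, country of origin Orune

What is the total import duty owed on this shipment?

€319.20

Line 1 (09.78, Orune, 210 kg, €9,979.20):
Base rate for 09.78 is €1.52/kg.
Duty = 210 × €1.52 = €319.20.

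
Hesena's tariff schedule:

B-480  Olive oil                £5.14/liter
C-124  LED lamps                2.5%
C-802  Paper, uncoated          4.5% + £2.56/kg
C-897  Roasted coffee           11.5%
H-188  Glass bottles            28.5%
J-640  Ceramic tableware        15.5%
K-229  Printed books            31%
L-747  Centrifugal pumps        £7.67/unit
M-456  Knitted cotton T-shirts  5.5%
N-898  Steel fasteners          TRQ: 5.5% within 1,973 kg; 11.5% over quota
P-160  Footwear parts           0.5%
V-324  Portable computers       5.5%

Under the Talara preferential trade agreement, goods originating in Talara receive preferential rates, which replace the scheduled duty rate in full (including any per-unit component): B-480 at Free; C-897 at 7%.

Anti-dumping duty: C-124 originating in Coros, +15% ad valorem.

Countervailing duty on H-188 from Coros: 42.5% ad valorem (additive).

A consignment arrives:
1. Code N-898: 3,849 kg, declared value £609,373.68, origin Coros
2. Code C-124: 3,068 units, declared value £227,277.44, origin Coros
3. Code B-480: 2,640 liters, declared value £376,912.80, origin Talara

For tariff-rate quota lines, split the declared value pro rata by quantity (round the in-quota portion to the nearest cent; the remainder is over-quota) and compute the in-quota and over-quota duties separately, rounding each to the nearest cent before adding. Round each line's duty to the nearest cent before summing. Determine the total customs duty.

£91,109.60

Line 1 (N-898, Coros, 3,849 kg, £609,373.68):
Code N-898 is under a tariff-rate quota (threshold 1,973 kg). In-quota: 1,973 kg at 5.5%; over-quota: 1,876 kg at 11.5%.
Pro-rata value split: in-quota = £609,373.68 × 1,973/3,849 = £312,365.36; over-quota = £609,373.68 − £312,365.36 = £297,008.32.
In-quota duty = £312,365.36 × 5.5% = £17,180.09. Over-quota duty = £297,008.32 × 11.5% = £34,155.96.
Line duty = £17,180.09 + £34,155.96 = £51,336.05.
Line 2 (C-124, Coros, 3,068 units, £227,277.44):
Base rate for C-124 is 2.5%.
Additional duty on C-124 from Coros: +15%. Applied ad valorem rate: 2.5% + 15% = 17.5%.
Duty = £227,277.44 × 17.5% = £39,773.55.
Line 3 (B-480, Talara, 2,640 liters, £376,912.80):
Base rate for B-480 is £5.14/liter.
Origin Talara qualifies under the Hesena–Talara agreement and B-480 is covered: preferential rate Free applies instead.
Duty = £376,912.80 × 0% = £0.00.
Total = £51,336.05 + £39,773.55 + £0.00 = £91,109.60.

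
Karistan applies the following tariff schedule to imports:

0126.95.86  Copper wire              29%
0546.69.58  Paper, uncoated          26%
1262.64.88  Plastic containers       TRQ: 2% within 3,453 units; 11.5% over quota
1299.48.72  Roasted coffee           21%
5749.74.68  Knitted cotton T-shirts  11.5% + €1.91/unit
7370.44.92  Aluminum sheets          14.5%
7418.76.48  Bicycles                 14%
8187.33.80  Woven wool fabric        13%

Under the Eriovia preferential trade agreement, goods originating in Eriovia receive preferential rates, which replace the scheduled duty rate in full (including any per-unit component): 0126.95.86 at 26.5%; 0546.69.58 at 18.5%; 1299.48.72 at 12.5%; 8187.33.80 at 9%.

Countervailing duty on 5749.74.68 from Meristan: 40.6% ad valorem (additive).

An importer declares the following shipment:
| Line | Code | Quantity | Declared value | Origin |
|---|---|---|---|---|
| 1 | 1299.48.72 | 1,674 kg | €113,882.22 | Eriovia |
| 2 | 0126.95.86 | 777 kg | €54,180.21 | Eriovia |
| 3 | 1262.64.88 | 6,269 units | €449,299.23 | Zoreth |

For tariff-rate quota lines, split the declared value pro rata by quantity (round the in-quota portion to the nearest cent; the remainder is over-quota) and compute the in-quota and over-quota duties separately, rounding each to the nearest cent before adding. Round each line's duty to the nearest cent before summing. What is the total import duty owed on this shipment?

€56,752.18

Line 1 (1299.48.72, Eriovia, 1,674 kg, €113,882.22):
Base rate for 1299.48.72 is 21%.
Origin Eriovia qualifies under the Karistan–Eriovia agreement and 1299.48.72 is covered: preferential rate 12.5% applies instead.
Duty = €113,882.22 × 12.5% = €14,235.28.
Line 2 (0126.95.86, Eriovia, 777 kg, €54,180.21):
Base rate for 0126.95.86 is 29%.
Origin Eriovia qualifies under the Karistan–Eriovia agreement and 0126.95.86 is covered: preferential rate 26.5% applies instead.
Duty = €54,180.21 × 26.5% = €14,357.76.
Line 3 (1262.64.88, Zoreth, 6,269 units, €449,299.23):
Code 1262.64.88 is under a tariff-rate quota (threshold 3,453 units). In-quota: 3,453 units at 2%; over-quota: 2,816 units at 11.5%.
Pro-rata value split: in-quota = €449,299.23 × 3,453/6,269 = €247,476.51; over-quota = €449,299.23 − €247,476.51 = €201,822.72.
In-quota duty = €247,476.51 × 2% = €4,949.53. Over-quota duty = €201,822.72 × 11.5% = €23,209.61.
Line duty = €4,949.53 + €23,209.61 = €28,159.14.
Total = €14,235.28 + €14,357.76 + €28,159.14 = €56,752.18.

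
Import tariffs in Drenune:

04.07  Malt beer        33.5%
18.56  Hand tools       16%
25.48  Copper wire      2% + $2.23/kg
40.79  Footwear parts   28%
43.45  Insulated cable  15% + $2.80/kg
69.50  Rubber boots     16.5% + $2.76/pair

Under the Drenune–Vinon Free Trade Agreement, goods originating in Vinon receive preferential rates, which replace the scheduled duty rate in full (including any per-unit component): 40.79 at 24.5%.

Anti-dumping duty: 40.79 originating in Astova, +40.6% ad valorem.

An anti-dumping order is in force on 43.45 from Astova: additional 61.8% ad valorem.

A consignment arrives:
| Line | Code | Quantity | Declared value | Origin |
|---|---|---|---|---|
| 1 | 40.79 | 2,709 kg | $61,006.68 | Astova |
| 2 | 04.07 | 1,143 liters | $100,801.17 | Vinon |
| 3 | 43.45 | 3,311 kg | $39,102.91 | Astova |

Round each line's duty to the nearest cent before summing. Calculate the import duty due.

Line 1 (40.79, Astova, 2,709 kg, $61,006.68):
Base rate for 40.79 is 28%.
40.79 has an FTA preferential rate, but origin Astova is not Vinon; base rate stands.
Additional duty on 40.79 from Astova: +40.6%. Applied ad valorem rate: 28% + 40.6% = 68.6%.
Duty = $61,006.68 × 68.6% = $41,850.58.
Line 2 (04.07, Vinon, 1,143 liters, $100,801.17):
Base rate for 04.07 is 33.5%.
Origin Vinon is the FTA partner but 04.07 is not on the preference list; base rate stands.
Duty = $100,801.17 × 33.5% = $33,768.39.
Line 3 (43.45, Astova, 3,311 kg, $39,102.91):
Base rate for 43.45 is 15% + $2.80/kg.
Additional duty on 43.45 from Astova: +61.8%. Applied ad valorem rate: 15% + 61.8% = 76.8%.
Duty = $39,102.91 × 76.8% + 3,311 × $2.80 = $39,301.83.
Total = $41,850.58 + $33,768.39 + $39,301.83 = $114,920.80.

$114,920.80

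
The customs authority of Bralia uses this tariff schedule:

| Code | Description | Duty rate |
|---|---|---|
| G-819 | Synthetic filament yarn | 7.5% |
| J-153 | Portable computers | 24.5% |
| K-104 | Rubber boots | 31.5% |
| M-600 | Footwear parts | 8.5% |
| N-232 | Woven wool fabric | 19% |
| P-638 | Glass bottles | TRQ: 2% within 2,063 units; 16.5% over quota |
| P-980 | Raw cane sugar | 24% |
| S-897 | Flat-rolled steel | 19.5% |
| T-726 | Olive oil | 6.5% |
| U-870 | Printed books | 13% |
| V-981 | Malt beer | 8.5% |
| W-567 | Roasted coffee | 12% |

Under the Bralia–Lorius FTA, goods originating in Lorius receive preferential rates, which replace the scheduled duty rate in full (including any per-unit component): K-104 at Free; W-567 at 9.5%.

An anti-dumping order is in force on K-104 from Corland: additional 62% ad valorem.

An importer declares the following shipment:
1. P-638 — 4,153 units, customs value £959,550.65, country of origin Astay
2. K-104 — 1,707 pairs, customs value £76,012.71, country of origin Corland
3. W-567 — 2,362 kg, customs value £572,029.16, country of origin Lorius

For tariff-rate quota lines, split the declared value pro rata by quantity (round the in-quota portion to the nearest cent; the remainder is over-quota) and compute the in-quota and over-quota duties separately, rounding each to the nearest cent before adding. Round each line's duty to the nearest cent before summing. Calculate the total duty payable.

Line 1 (P-638, Astay, 4,153 units, £959,550.65):
Code P-638 is under a tariff-rate quota (threshold 2,063 units). In-quota: 2,063 units at 2%; over-quota: 2,090 units at 16.5%.
Pro-rata value split: in-quota = £959,550.65 × 2,063/4,153 = £476,656.15; over-quota = £959,550.65 − £476,656.15 = £482,894.50.
In-quota duty = £476,656.15 × 2% = £9,533.12. Over-quota duty = £482,894.50 × 16.5% = £79,677.59.
Line duty = £9,533.12 + £79,677.59 = £89,210.71.
Line 2 (K-104, Corland, 1,707 pairs, £76,012.71):
Base rate for K-104 is 31.5%.
K-104 has an FTA preferential rate, but origin Corland is not Lorius; base rate stands.
Additional duty on K-104 from Corland: +62%. Applied ad valorem rate: 31.5% + 62% = 93.5%.
Duty = £76,012.71 × 93.5% = £71,071.88.
Line 3 (W-567, Lorius, 2,362 kg, £572,029.16):
Base rate for W-567 is 12%.
Origin Lorius qualifies under the Bralia–Lorius agreement and W-567 is covered: preferential rate 9.5% applies instead.
Duty = £572,029.16 × 9.5% = £54,342.77.
Total = £89,210.71 + £71,071.88 + £54,342.77 = £214,625.36.

£214,625.36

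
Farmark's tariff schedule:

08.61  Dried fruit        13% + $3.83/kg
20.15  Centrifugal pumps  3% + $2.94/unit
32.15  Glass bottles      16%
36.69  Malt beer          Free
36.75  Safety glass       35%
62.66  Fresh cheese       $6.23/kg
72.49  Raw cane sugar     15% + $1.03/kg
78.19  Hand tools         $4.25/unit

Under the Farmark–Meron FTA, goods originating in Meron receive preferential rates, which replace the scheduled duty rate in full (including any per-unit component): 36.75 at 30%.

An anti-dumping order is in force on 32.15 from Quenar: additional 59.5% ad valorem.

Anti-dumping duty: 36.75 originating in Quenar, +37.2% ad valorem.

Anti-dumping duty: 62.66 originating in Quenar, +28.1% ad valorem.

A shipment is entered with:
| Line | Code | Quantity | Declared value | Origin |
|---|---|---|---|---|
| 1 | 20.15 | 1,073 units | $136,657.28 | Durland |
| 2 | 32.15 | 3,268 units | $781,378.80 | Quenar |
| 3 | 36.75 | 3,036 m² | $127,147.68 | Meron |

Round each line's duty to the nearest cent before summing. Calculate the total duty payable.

Line 1 (20.15, Durland, 1,073 units, $136,657.28):
Base rate for 20.15 is 3% + $2.94/unit.
Duty = $136,657.28 × 3% + 1,073 × $2.94 = $7,254.34.
Line 2 (32.15, Quenar, 3,268 units, $781,378.80):
Base rate for 32.15 is 16%.
Additional duty on 32.15 from Quenar: +59.5%. Applied ad valorem rate: 16% + 59.5% = 75.5%.
Duty = $781,378.80 × 75.5% = $589,940.99.
Line 3 (36.75, Meron, 3,036 m², $127,147.68):
Base rate for 36.75 is 35%.
Origin Meron qualifies under the Farmark–Meron agreement and 36.75 is covered: preferential rate 30% applies instead.
The additional-duty order on 36.75 targets Quenar, not Meron; it does not apply.
Duty = $127,147.68 × 30% = $38,144.30.
Total = $7,254.34 + $589,940.99 + $38,144.30 = $635,339.63.

$635,339.63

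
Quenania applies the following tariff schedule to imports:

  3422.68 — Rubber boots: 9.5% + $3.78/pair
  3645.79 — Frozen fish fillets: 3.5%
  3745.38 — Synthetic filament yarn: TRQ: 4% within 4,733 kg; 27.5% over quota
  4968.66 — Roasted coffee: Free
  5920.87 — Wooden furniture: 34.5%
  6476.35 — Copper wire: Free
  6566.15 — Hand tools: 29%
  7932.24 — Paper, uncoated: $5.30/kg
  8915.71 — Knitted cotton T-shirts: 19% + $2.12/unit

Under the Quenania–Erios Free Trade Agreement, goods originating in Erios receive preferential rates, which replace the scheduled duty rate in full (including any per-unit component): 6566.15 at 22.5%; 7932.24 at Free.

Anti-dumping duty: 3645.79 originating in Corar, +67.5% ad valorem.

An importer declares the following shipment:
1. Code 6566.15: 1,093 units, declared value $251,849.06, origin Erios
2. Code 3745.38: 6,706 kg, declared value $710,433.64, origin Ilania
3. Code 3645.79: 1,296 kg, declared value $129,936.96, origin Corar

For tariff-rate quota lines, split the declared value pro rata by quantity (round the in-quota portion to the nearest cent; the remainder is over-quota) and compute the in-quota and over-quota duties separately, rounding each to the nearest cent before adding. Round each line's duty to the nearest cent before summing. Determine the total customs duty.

Line 1 (6566.15, Erios, 1,093 units, $251,849.06):
Base rate for 6566.15 is 29%.
Origin Erios qualifies under the Quenania–Erios agreement and 6566.15 is covered: preferential rate 22.5% applies instead.
Duty = $251,849.06 × 22.5% = $56,666.04.
Line 2 (3745.38, Ilania, 6,706 kg, $710,433.64):
Code 3745.38 is under a tariff-rate quota (threshold 4,733 kg). In-quota: 4,733 kg at 4%; over-quota: 1,973 kg at 27.5%.
Pro-rata value split: in-quota = $710,433.64 × 4,733/6,706 = $501,414.02; over-quota = $710,433.64 − $501,414.02 = $209,019.62.
In-quota duty = $501,414.02 × 4% = $20,056.56. Over-quota duty = $209,019.62 × 27.5% = $57,480.40.
Line duty = $20,056.56 + $57,480.40 = $77,536.96.
Line 3 (3645.79, Corar, 1,296 kg, $129,936.96):
Base rate for 3645.79 is 3.5%.
Additional duty on 3645.79 from Corar: +67.5%. Applied ad valorem rate: 3.5% + 67.5% = 71%.
Duty = $129,936.96 × 71% = $92,255.24.
Total = $56,666.04 + $77,536.96 + $92,255.24 = $226,458.24.

$226,458.24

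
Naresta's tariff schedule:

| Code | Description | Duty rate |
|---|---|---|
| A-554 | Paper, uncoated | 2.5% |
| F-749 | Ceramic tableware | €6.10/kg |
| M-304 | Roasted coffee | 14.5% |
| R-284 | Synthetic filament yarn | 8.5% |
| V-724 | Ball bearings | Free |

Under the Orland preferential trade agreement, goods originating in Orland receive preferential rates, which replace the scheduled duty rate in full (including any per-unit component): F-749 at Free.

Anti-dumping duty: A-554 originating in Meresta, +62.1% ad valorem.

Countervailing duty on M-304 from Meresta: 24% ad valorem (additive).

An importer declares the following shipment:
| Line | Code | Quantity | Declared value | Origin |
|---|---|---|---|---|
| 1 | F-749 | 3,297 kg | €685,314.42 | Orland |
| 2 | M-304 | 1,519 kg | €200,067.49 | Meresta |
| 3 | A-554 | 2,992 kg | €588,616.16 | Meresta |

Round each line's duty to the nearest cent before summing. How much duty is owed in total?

€457,272.02

Line 1 (F-749, Orland, 3,297 kg, €685,314.42):
Base rate for F-749 is €6.10/kg.
Origin Orland qualifies under the Naresta–Orland agreement and F-749 is covered: preferential rate Free applies instead.
Duty = €685,314.42 × 0% = €0.00.
Line 2 (M-304, Meresta, 1,519 kg, €200,067.49):
Base rate for M-304 is 14.5%.
Additional duty on M-304 from Meresta: +24%. Applied ad valorem rate: 14.5% + 24% = 38.5%.
Duty = €200,067.49 × 38.5% = €77,025.98.
Line 3 (A-554, Meresta, 2,992 kg, €588,616.16):
Base rate for A-554 is 2.5%.
Additional duty on A-554 from Meresta: +62.1%. Applied ad valorem rate: 2.5% + 62.1% = 64.6%.
Duty = €588,616.16 × 64.6% = €380,246.04.
Total = €0.00 + €77,025.98 + €380,246.04 = €457,272.02.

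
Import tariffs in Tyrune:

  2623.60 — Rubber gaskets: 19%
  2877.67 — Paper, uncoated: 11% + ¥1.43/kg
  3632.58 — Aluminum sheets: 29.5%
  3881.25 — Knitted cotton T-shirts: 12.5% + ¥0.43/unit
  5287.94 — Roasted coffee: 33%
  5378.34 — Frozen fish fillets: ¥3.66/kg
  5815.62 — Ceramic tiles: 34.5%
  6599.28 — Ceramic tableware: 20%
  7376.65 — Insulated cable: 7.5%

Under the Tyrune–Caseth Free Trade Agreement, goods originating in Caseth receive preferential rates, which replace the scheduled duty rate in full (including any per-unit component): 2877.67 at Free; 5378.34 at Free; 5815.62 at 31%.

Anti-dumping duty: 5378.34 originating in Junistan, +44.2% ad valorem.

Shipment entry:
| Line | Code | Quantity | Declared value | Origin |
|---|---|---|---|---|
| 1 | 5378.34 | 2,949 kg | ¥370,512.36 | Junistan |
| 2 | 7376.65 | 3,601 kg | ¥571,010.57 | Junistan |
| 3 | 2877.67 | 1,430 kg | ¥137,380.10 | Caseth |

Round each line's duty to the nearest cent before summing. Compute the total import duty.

Line 1 (5378.34, Junistan, 2,949 kg, ¥370,512.36):
Base rate for 5378.34 is ¥3.66/kg.
5378.34 has an FTA preferential rate, but origin Junistan is not Caseth; base rate stands.
Additional duty on 5378.34 from Junistan: +44.2% ad valorem. Applied ad valorem rate = 44.2%.
Duty = ¥370,512.36 × 44.2% + 2,949 × ¥3.66 = ¥174,559.80.
Line 2 (7376.65, Junistan, 3,601 kg, ¥571,010.57):
Base rate for 7376.65 is 7.5%.
Duty = ¥571,010.57 × 7.5% = ¥42,825.79.
Line 3 (2877.67, Caseth, 1,430 kg, ¥137,380.10):
Base rate for 2877.67 is 11% + ¥1.43/kg.
Origin Caseth qualifies under the Tyrune–Caseth agreement and 2877.67 is covered: preferential rate Free applies instead.
Duty = ¥137,380.10 × 0% = ¥0.00.
Total = ¥174,559.80 + ¥42,825.79 + ¥0.00 = ¥217,385.59.

¥217,385.59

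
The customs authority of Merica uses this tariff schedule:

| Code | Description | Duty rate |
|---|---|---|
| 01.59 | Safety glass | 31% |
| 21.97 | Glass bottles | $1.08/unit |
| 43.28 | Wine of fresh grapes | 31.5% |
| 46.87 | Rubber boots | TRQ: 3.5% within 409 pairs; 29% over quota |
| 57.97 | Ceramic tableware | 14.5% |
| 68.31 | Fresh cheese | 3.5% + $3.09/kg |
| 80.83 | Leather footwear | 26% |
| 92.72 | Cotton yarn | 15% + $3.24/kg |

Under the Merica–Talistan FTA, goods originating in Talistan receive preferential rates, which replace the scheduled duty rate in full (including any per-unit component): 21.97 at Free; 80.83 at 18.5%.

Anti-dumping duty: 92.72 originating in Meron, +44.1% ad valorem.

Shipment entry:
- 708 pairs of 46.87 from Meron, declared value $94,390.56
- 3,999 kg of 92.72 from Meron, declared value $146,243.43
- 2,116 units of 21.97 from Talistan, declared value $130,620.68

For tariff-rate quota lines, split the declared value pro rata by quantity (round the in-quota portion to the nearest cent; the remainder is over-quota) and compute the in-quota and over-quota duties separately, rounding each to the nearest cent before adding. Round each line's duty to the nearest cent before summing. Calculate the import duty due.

Line 1 (46.87, Meron, 708 pairs, $94,390.56):
Code 46.87 is under a tariff-rate quota (threshold 409 pairs). In-quota: 409 pairs at 3.5%; over-quota: 299 pairs at 29%.
Pro-rata value split: in-quota = $94,390.56 × 409/708 = $54,527.88; over-quota = $94,390.56 − $54,527.88 = $39,862.68.
In-quota duty = $54,527.88 × 3.5% = $1,908.48. Over-quota duty = $39,862.68 × 29% = $11,560.18.
Line duty = $1,908.48 + $11,560.18 = $13,468.66.
Line 2 (92.72, Meron, 3,999 kg, $146,243.43):
Base rate for 92.72 is 15% + $3.24/kg.
Additional duty on 92.72 from Meron: +44.1%. Applied ad valorem rate: 15% + 44.1% = 59.1%.
Duty = $146,243.43 × 59.1% + 3,999 × $3.24 = $99,386.63.
Line 3 (21.97, Talistan, 2,116 units, $130,620.68):
Base rate for 21.97 is $1.08/unit.
Origin Talistan qualifies under the Merica–Talistan agreement and 21.97 is covered: preferential rate Free applies instead.
Duty = $130,620.68 × 0% = $0.00.
Total = $13,468.66 + $99,386.63 + $0.00 = $112,855.29.

$112,855.29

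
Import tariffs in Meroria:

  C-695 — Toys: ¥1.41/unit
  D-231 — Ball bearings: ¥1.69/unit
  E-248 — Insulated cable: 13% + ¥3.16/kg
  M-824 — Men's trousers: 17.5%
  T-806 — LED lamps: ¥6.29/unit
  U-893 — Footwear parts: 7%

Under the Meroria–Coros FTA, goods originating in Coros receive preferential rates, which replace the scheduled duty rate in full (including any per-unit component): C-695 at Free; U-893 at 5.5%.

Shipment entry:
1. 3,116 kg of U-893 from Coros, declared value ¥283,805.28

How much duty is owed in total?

Line 1 (U-893, Coros, 3,116 kg, ¥283,805.28):
Base rate for U-893 is 7%.
Origin Coros qualifies under the Meroria–Coros agreement and U-893 is covered: preferential rate 5.5% applies instead.
Duty = ¥283,805.28 × 5.5% = ¥15,609.29.

¥15,609.29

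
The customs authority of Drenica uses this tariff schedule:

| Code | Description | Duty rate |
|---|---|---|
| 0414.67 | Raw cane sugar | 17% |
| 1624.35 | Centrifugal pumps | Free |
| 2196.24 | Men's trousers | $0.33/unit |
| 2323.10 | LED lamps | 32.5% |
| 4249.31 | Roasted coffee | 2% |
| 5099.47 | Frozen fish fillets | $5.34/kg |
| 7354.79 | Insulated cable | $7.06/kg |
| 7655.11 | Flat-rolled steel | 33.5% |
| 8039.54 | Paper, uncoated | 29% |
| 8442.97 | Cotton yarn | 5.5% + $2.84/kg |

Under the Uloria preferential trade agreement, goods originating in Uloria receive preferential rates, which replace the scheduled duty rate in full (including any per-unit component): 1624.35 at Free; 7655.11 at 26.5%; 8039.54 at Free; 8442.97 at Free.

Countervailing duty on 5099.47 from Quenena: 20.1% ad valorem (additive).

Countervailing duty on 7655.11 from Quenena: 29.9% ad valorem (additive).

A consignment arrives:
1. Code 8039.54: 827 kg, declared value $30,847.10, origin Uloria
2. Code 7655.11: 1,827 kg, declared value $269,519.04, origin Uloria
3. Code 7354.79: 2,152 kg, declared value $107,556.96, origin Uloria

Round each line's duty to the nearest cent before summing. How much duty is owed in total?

Line 1 (8039.54, Uloria, 827 kg, $30,847.10):
Base rate for 8039.54 is 29%.
Origin Uloria qualifies under the Drenica–Uloria agreement and 8039.54 is covered: preferential rate Free applies instead.
Duty = $30,847.10 × 0% = $0.00.
Line 2 (7655.11, Uloria, 1,827 kg, $269,519.04):
Base rate for 7655.11 is 33.5%.
Origin Uloria qualifies under the Drenica–Uloria agreement and 7655.11 is covered: preferential rate 26.5% applies instead.
The additional-duty order on 7655.11 targets Quenena, not Uloria; it does not apply.
Duty = $269,519.04 × 26.5% = $71,422.55.
Line 3 (7354.79, Uloria, 2,152 kg, $107,556.96):
Base rate for 7354.79 is $7.06/kg.
Origin Uloria is the FTA partner but 7354.79 is not on the preference list; base rate stands.
Duty = 2,152 × $7.06 = $15,193.12.
Total = $0.00 + $71,422.55 + $15,193.12 = $86,615.67.

$86,615.67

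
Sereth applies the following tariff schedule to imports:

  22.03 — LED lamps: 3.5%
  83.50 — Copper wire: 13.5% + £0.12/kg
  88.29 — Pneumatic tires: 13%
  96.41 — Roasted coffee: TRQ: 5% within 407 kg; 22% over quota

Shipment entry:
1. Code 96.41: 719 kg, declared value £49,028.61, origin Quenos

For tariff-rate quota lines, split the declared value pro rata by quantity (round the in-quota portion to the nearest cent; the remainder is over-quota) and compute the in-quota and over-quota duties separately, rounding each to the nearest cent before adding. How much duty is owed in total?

Line 1 (96.41, Quenos, 719 kg, £49,028.61):
Code 96.41 is under a tariff-rate quota (threshold 407 kg). In-quota: 407 kg at 5%; over-quota: 312 kg at 22%.
Pro-rata value split: in-quota = £49,028.61 × 407/719 = £27,753.33; over-quota = £49,028.61 − £27,753.33 = £21,275.28.
In-quota duty = £27,753.33 × 5% = £1,387.67. Over-quota duty = £21,275.28 × 22% = £4,680.56.
Line duty = £1,387.67 + £4,680.56 = £6,068.23.

£6,068.23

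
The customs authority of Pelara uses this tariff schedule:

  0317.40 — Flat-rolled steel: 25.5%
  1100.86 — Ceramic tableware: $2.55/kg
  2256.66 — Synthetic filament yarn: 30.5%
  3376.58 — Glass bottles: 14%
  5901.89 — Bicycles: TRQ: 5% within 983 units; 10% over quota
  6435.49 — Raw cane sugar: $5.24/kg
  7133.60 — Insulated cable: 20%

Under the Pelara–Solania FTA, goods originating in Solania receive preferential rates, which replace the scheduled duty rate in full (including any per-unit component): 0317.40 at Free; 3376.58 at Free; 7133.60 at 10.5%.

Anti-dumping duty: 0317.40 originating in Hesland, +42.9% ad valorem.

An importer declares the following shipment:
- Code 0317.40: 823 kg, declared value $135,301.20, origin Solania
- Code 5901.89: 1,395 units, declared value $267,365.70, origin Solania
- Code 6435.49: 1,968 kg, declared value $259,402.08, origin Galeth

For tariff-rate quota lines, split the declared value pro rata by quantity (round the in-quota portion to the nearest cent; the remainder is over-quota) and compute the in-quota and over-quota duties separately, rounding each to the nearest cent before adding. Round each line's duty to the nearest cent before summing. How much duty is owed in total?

$27,628.80

Line 1 (0317.40, Solania, 823 kg, $135,301.20):
Base rate for 0317.40 is 25.5%.
Origin Solania qualifies under the Pelara–Solania agreement and 0317.40 is covered: preferential rate Free applies instead.
The additional-duty order on 0317.40 targets Hesland, not Solania; it does not apply.
Duty = $135,301.20 × 0% = $0.00.
Line 2 (5901.89, Solania, 1,395 units, $267,365.70):
Code 5901.89 is under a tariff-rate quota (threshold 983 units). In-quota: 983 units at 5%; over-quota: 412 units at 10%.
Pro-rata value split: in-quota = $267,365.70 × 983/1,395 = $188,401.78; over-quota = $267,365.70 − $188,401.78 = $78,963.92.
In-quota duty = $188,401.78 × 5% = $9,420.09. Over-quota duty = $78,963.92 × 10% = $7,896.39.
Line duty = $9,420.09 + $7,896.39 = $17,316.48.
Line 3 (6435.49, Galeth, 1,968 kg, $259,402.08):
Base rate for 6435.49 is $5.24/kg.
Duty = 1,968 × $5.24 = $10,312.32.
Total = $0.00 + $17,316.48 + $10,312.32 = $27,628.80.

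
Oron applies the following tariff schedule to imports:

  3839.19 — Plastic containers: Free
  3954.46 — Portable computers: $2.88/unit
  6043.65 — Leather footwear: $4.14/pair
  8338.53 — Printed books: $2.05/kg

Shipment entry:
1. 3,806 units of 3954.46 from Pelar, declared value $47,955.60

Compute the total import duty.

$10,961.28

Line 1 (3954.46, Pelar, 3,806 units, $47,955.60):
Base rate for 3954.46 is $2.88/unit.
Duty = 3,806 × $2.88 = $10,961.28.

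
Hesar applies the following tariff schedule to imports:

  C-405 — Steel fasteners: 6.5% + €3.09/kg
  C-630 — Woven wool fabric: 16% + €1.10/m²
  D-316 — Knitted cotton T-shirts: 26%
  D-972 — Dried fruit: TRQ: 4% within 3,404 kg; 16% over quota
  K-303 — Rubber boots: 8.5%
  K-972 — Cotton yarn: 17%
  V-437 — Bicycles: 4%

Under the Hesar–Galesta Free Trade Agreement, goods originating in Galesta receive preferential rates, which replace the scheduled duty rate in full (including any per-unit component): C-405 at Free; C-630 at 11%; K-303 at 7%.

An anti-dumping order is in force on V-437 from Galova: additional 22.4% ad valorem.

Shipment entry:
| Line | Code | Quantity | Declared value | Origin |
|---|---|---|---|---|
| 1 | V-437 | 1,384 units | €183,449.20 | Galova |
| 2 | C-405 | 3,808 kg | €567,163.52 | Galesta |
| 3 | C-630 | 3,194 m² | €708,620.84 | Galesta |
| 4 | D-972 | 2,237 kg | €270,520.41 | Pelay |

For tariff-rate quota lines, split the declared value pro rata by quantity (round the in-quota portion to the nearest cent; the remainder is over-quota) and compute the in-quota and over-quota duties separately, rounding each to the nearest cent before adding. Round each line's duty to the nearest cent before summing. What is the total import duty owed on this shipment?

Line 1 (V-437, Galova, 1,384 units, €183,449.20):
Base rate for V-437 is 4%.
Additional duty on V-437 from Galova: +22.4%. Applied ad valorem rate: 4% + 22.4% = 26.4%.
Duty = €183,449.20 × 26.4% = €48,430.59.
Line 2 (C-405, Galesta, 3,808 kg, €567,163.52):
Base rate for C-405 is 6.5% + €3.09/kg.
Origin Galesta qualifies under the Hesar–Galesta agreement and C-405 is covered: preferential rate Free applies instead.
Duty = €567,163.52 × 0% = €0.00.
Line 3 (C-630, Galesta, 3,194 m², €708,620.84):
Base rate for C-630 is 16% + €1.10/m².
Origin Galesta qualifies under the Hesar–Galesta agreement and C-630 is covered: preferential rate 11% applies instead.
Duty = €708,620.84 × 11% = €77,948.29.
Line 4 (D-972, Pelay, 2,237 kg, €270,520.41):
Code D-972 is under a tariff-rate quota (threshold 3,404 kg). Quantity 2,237 kg is within the quota, so the in-quota rate 4% applies to the full value.
Duty = €270,520.41 × 4% = €10,820.82.
Total = €48,430.59 + €0.00 + €77,948.29 + €10,820.82 = €137,199.70.

€137,199.70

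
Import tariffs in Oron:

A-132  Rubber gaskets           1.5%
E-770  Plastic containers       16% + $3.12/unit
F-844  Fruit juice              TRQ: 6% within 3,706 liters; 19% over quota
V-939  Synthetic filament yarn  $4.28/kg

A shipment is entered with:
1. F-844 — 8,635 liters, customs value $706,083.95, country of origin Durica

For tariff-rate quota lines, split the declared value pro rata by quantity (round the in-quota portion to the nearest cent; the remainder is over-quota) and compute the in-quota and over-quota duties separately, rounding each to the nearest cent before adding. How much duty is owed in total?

Line 1 (F-844, Durica, 8,635 liters, $706,083.95):
Code F-844 is under a tariff-rate quota (threshold 3,706 liters). In-quota: 3,706 liters at 6%; over-quota: 4,929 liters at 19%.
Pro-rata value split: in-quota = $706,083.95 × 3,706/8,635 = $303,039.62; over-quota = $706,083.95 − $303,039.62 = $403,044.33.
In-quota duty = $303,039.62 × 6% = $18,182.38. Over-quota duty = $403,044.33 × 19% = $76,578.42.
Line duty = $18,182.38 + $76,578.42 = $94,760.80.

$94,760.80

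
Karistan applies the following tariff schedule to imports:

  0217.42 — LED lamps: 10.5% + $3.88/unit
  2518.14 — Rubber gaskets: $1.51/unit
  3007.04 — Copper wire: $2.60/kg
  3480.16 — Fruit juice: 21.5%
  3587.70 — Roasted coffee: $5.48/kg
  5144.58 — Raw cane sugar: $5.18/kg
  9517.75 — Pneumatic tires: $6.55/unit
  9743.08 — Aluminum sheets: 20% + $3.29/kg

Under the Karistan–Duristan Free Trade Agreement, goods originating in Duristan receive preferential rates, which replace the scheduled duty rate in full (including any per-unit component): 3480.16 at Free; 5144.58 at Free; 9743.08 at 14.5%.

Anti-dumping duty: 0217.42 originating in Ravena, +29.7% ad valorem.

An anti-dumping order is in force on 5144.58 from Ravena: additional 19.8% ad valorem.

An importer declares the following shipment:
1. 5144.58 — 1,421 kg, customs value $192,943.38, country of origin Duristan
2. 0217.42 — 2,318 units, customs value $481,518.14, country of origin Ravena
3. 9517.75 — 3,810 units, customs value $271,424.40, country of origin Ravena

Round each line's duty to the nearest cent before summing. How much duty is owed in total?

$227,519.63

Line 1 (5144.58, Duristan, 1,421 kg, $192,943.38):
Base rate for 5144.58 is $5.18/kg.
Origin Duristan qualifies under the Karistan–Duristan agreement and 5144.58 is covered: preferential rate Free applies instead.
The additional-duty order on 5144.58 targets Ravena, not Duristan; it does not apply.
Duty = $192,943.38 × 0% = $0.00.
Line 2 (0217.42, Ravena, 2,318 units, $481,518.14):
Base rate for 0217.42 is 10.5% + $3.88/unit.
Additional duty on 0217.42 from Ravena: +29.7%. Applied ad valorem rate: 10.5% + 29.7% = 40.2%.
Duty = $481,518.14 × 40.2% + 2,318 × $3.88 = $202,564.13.
Line 3 (9517.75, Ravena, 3,810 units, $271,424.40):
Base rate for 9517.75 is $6.55/unit.
Duty = 3,810 × $6.55 = $24,955.50.
Total = $0.00 + $202,564.13 + $24,955.50 = $227,519.63.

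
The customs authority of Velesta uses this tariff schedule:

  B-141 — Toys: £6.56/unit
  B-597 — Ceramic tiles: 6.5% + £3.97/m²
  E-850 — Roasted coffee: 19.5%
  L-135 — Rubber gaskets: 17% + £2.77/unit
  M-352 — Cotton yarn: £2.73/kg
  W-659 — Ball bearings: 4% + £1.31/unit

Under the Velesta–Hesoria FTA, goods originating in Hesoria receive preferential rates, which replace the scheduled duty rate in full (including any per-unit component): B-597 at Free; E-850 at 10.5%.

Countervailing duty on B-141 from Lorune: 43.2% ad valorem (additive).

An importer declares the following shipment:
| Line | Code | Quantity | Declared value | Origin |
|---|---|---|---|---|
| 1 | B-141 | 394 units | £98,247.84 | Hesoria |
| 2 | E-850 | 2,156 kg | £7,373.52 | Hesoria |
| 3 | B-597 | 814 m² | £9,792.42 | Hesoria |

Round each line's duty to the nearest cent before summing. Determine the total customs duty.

£3,358.86

Line 1 (B-141, Hesoria, 394 units, £98,247.84):
Base rate for B-141 is £6.56/unit.
Origin Hesoria is the FTA partner but B-141 is not on the preference list; base rate stands.
The additional-duty order on B-141 targets Lorune, not Hesoria; it does not apply.
Duty = 394 × £6.56 = £2,584.64.
Line 2 (E-850, Hesoria, 2,156 kg, £7,373.52):
Base rate for E-850 is 19.5%.
Origin Hesoria qualifies under the Velesta–Hesoria agreement and E-850 is covered: preferential rate 10.5% applies instead.
Duty = £7,373.52 × 10.5% = £774.22.
Line 3 (B-597, Hesoria, 814 m², £9,792.42):
Base rate for B-597 is 6.5% + £3.97/m².
Origin Hesoria qualifies under the Velesta–Hesoria agreement and B-597 is covered: preferential rate Free applies instead.
Duty = £9,792.42 × 0% = £0.00.
Total = £2,584.64 + £774.22 + £0.00 = £3,358.86.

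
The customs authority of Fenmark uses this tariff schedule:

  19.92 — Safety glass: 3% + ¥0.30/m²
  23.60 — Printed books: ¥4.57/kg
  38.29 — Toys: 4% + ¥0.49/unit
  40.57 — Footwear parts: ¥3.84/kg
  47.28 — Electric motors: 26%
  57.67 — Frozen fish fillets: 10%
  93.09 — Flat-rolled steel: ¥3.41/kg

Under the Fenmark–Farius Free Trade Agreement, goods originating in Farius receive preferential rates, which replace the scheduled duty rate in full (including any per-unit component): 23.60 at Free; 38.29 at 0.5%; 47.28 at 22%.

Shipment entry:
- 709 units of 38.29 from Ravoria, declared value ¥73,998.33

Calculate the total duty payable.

Line 1 (38.29, Ravoria, 709 units, ¥73,998.33):
Base rate for 38.29 is 4% + ¥0.49/unit.
38.29 has an FTA preferential rate, but origin Ravoria is not Farius; base rate stands.
Duty = ¥73,998.33 × 4% + 709 × ¥0.49 = ¥3,307.34.

¥3,307.34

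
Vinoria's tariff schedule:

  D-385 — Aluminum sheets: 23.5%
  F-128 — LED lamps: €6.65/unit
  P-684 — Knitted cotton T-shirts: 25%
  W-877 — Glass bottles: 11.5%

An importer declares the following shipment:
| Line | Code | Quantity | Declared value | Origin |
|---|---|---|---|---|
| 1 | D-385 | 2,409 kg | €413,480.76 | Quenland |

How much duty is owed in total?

€97,167.98

Line 1 (D-385, Quenland, 2,409 kg, €413,480.76):
Base rate for D-385 is 23.5%.
Duty = €413,480.76 × 23.5% = €97,167.98.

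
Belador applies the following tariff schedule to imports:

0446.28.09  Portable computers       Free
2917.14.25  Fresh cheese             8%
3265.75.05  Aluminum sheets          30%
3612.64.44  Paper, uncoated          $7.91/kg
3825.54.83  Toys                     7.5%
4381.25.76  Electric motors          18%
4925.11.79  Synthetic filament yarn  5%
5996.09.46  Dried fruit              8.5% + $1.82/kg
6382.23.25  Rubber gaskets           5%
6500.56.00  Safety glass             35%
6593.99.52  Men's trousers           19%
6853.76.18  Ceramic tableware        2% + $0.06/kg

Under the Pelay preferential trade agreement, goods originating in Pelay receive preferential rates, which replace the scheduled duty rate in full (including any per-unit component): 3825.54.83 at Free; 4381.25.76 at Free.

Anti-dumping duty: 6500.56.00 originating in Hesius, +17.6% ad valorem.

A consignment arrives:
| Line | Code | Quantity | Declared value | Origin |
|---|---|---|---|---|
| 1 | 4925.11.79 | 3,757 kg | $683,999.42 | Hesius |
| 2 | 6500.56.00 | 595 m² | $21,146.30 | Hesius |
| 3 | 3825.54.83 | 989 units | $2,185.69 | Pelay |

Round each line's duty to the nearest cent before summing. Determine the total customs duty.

$45,322.92

Line 1 (4925.11.79, Hesius, 3,757 kg, $683,999.42):
Base rate for 4925.11.79 is 5%.
Duty = $683,999.42 × 5% = $34,199.97.
Line 2 (6500.56.00, Hesius, 595 m², $21,146.30):
Base rate for 6500.56.00 is 35%.
Additional duty on 6500.56.00 from Hesius: +17.6%. Applied ad valorem rate: 35% + 17.6% = 52.6%.
Duty = $21,146.30 × 52.6% = $11,122.95.
Line 3 (3825.54.83, Pelay, 989 units, $2,185.69):
Base rate for 3825.54.83 is 7.5%.
Origin Pelay qualifies under the Belador–Pelay agreement and 3825.54.83 is covered: preferential rate Free applies instead.
Duty = $2,185.69 × 0% = $0.00.
Total = $34,199.97 + $11,122.95 + $0.00 = $45,322.92.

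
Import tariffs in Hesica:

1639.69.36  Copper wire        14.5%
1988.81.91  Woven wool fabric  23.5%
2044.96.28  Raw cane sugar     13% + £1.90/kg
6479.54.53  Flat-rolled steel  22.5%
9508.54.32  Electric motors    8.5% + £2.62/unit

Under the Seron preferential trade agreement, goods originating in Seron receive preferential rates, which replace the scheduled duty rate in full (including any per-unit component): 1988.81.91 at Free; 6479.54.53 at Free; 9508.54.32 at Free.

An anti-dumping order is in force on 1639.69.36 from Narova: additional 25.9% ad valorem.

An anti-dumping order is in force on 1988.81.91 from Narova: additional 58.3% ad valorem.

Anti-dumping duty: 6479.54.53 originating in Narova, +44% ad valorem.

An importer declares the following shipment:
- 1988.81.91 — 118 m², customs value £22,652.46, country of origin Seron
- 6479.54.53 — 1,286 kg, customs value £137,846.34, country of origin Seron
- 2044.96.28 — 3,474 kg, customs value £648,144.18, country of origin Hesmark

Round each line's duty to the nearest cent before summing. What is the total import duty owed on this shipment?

£90,859.34

Line 1 (1988.81.91, Seron, 118 m², £22,652.46):
Base rate for 1988.81.91 is 23.5%.
Origin Seron qualifies under the Hesica–Seron agreement and 1988.81.91 is covered: preferential rate Free applies instead.
The additional-duty order on 1988.81.91 targets Narova, not Seron; it does not apply.
Duty = £22,652.46 × 0% = £0.00.
Line 2 (6479.54.53, Seron, 1,286 kg, £137,846.34):
Base rate for 6479.54.53 is 22.5%.
Origin Seron qualifies under the Hesica–Seron agreement and 6479.54.53 is covered: preferential rate Free applies instead.
The additional-duty order on 6479.54.53 targets Narova, not Seron; it does not apply.
Duty = £137,846.34 × 0% = £0.00.
Line 3 (2044.96.28, Hesmark, 3,474 kg, £648,144.18):
Base rate for 2044.96.28 is 13% + £1.90/kg.
Duty = £648,144.18 × 13% + 3,474 × £1.90 = £90,859.34.
Total = £0.00 + £0.00 + £90,859.34 = £90,859.34.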